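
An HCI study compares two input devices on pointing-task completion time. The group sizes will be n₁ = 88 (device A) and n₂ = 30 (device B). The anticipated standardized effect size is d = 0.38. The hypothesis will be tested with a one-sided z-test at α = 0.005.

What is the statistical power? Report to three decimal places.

Power ≈ 0.218

Noncentrality parameter: δ = d / √(1/n₁ + 1/n₂) = 0.38 / √(1/88 + 1/30) = 1.7974
Critical value for a one-sided test at α = 0.005: z_α = 2.576.
Power = Φ(δ − 2.576) = Φ(-0.778) = 0.2182.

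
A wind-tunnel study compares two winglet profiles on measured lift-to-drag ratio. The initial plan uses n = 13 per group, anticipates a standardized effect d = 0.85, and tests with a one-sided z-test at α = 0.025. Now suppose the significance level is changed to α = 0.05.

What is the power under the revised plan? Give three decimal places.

Power ≈ 0.699

δ = d·√(n/2) = 0.85 × √(13/2) = 2.1671 (unchanged). New critical value: z_{0.05} = 1.645.
Revised power = Φ(δ − 1.645) = Φ(0.522) = 0.6992.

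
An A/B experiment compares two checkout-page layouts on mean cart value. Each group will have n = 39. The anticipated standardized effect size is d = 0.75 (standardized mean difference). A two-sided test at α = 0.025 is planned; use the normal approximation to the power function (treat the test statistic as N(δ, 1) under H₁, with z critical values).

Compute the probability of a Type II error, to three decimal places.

β ≈ 0.142

Noncentrality parameter: δ = d·√(n/2) = 0.75 × √(39/2) = 3.3119
Two-sided α = 0.025 → critical value z_{0.0125} = 2.241.
Power = Φ(δ − 2.241) + Φ(−δ − 2.241) = Φ(1.071) + Φ(-5.553) = 0.8578 + 0.0000 = 0.8578.
Type II error: β = 1 − power = 1 − 0.8578 = 0.1422.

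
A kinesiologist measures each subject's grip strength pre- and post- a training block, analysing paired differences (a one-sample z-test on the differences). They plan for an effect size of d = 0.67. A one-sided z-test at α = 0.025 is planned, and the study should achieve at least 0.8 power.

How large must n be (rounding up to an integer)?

For power 0.8 need Φ(δ − z_{0.025}) = 0.8, so δ = z_{0.025} + z_{0.20} = 1.960 + 0.842 = 2.802.
δ = d·√n ⇒ n = (δ/d)² = (2.802 / 0.67)² = 17.48.
Round up to the next whole unit.

n = 18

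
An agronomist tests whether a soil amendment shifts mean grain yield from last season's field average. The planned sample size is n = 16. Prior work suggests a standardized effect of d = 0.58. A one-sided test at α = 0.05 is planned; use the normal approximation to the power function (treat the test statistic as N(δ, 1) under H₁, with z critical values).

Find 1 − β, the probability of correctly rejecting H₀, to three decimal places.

Noncentrality parameter: δ = d·√n = 0.58 × √16 = 2.3200
Critical value for a one-sided test at α = 0.05: z_α = 1.645.
Power = P(Z > 1.645 − δ) = Φ(0.675) = 0.7502.

Power ≈ 0.750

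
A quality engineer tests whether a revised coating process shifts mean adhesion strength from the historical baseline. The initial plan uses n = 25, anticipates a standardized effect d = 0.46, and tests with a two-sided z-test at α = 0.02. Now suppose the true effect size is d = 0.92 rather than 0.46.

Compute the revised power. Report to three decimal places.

Power ≈ 0.989

With d = 0.92: δ = d·√n = 0.92 × √25 = 4.6000. Critical value z_{0.01} = 2.326.
Revised power = Φ(δ − 2.326) + Φ(−δ − 2.326) = Φ(2.274) + Φ(-6.926) = 0.9885 + 0.0000 = 0.9885.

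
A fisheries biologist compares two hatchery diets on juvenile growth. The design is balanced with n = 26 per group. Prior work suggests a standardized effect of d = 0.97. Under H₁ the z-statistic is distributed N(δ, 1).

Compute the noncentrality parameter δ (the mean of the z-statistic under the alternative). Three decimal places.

δ = d·√(n/2) = 0.97 × √(26/2) = 3.4974

δ ≈ 3.497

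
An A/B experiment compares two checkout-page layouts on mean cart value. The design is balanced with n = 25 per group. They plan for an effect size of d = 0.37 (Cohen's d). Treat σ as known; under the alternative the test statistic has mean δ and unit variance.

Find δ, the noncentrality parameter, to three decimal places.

The noncentrality parameter scales effect size by the design's sample-size factor: δ = d·√(n/2) = 0.37 × √(25/2) = 1.3081

δ ≈ 1.308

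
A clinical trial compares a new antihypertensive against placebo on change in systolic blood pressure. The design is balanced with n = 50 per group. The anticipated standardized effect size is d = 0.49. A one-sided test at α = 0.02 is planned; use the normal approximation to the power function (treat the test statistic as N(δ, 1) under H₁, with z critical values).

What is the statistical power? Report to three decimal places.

Power ≈ 0.654

Noncentrality parameter: δ = d·√(n/2) = 0.49 × √(50/2) = 2.4500
One-sided α = 0.02 → critical value z_{0.02} = 2.054.
Power = Φ(δ − 2.054) = Φ(0.396) = 0.6540.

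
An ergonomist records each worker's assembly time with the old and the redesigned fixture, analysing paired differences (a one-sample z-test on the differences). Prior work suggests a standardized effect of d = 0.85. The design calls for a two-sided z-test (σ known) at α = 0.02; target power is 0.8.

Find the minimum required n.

Set Φ(δ − 2.326) = 0.8; then δ − 2.326 = Φ⁻¹(0.8) = 0.842, giving δ = 3.168.
(The Φ(−δ − z_{α/2}) term is vanishingly small for δ > 0 and is dropped in the standard sample-size formula.)
δ = d·√n ⇒ n = (δ/d)² = (3.168 / 0.85)² = 13.89.
Rounding up, n = 14.

n = 14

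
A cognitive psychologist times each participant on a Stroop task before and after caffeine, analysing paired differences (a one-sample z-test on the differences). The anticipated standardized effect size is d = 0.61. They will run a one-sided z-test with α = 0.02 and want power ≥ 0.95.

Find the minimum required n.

For power 0.95 need Φ(δ − z_{0.02}) = 0.95, so δ = z_{0.02} + z_{0.05} = 2.054 + 1.645 = 3.699.
δ = d·√n ⇒ n = (δ/d)² = (3.699 / 0.61)² = 36.76.
Rounding up, n = 37.

n = 37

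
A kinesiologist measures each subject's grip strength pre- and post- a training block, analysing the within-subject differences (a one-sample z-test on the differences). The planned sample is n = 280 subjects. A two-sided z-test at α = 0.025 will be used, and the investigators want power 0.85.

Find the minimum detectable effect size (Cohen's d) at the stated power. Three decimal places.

Required noncentrality: δ = z_{0.0125} + z_{0.15} = 2.241 + 1.036 = 3.278.
(Lower-tail contribution to power is negligible for δ > 0.)
δ = d·√n ⇒ d = δ/√n = 3.278/√280 = 0.1959.

d ≈ 0.196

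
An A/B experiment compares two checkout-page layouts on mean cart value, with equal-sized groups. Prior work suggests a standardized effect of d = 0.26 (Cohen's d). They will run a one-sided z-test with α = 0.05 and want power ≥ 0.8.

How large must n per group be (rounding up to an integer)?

n = 183 per group

For power 0.8 need Φ(δ − z_{0.05}) = 0.8, so δ = z_{0.05} + z_{0.20} = 1.645 + 0.842 = 2.486.
δ = d·√(n/2) ⇒ n = 2(δ/d)² = 2 × (2.486 / 0.26)² = 182.92.
Round up to the next whole unit.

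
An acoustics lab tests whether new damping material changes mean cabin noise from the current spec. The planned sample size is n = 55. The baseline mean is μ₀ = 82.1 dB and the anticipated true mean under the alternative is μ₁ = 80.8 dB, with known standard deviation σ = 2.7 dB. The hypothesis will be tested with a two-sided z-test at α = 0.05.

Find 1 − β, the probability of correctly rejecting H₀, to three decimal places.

Power ≈ 0.946

Standardized effect: d = |μ₁ − μ₀| / σ = |80.8 − 82.1| / 2.7 = 0.4815
Noncentrality parameter: δ = d·√n = 0.4815 × √55 = 3.5708
Two-sided α = 0.05 → critical value z_{0.025} = 1.960.
Power = Φ(δ − 1.960) + Φ(−δ − 1.960) = Φ(1.611) + Φ(-5.531) = 0.9464 + 0.0000 = 0.9464.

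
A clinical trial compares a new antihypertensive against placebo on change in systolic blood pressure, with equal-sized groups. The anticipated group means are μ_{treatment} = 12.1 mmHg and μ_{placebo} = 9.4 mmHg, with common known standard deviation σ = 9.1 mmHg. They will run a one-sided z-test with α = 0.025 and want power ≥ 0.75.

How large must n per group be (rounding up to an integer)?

n = 158 per group

Standardized effect: d = |μ_{treatment} − μ_{placebo}| / σ = |12.1 − 9.4| / 9.1 = 0.2967
Set Φ(δ − 1.960) = 0.75; then δ − 1.960 = Φ⁻¹(0.75) = 0.674, giving δ = 2.634.
δ = d·√(n/2) ⇒ n = 2(δ/d)² = 2 × (2.634 / 0.2967)² = 157.68.
Rounding up, n = 158 per group.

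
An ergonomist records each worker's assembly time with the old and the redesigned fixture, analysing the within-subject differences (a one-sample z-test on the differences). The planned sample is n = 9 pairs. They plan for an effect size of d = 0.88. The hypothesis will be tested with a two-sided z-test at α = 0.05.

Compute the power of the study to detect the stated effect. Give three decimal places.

Power ≈ 0.752

Noncentrality parameter: λ = d·√n = 0.88 × √9 = 2.6400
Two-sided α = 0.05 → critical value z_{0.025} = 1.960.
Power = Φ(λ − 1.960) + Φ(−λ − 1.960) = Φ(0.680) + Φ(-4.600) = 0.7518 + 0.0000 = 0.7518.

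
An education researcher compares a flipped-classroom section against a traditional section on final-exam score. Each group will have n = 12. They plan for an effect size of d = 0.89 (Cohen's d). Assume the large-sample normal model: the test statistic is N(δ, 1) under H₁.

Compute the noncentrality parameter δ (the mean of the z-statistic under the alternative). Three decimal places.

δ = d·√(n/2) = 0.89 × √(12/2) = 2.1800

δ ≈ 2.180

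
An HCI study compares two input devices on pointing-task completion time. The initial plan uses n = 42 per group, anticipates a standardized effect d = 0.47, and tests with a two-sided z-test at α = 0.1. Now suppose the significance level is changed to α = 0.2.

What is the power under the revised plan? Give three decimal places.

δ = d·√(n/2) = 0.47 × √(42/2) = 2.1538 (unchanged). New critical value: z_{0.1} = 1.282.
Revised power = Φ(δ − 1.282) + Φ(−δ − 1.282) = Φ(0.872) + Φ(-3.435) = 0.8085 + 0.0003 = 0.8088.

Power ≈ 0.809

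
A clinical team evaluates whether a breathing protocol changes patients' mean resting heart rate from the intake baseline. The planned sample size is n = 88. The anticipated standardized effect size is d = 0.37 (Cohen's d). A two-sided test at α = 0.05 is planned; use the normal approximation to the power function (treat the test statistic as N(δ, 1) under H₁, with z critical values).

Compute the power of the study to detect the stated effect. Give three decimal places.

Power ≈ 0.935

Noncentrality parameter: δ = d·√n = 0.37 × √88 = 3.4709
Two-sided α = 0.05 → critical value z_{0.025} = 1.960.
Power = Φ(δ − 1.960) + Φ(−δ − 1.960) = Φ(1.511) + Φ(-5.431) = 0.9346 + 0.0000 = 0.9346.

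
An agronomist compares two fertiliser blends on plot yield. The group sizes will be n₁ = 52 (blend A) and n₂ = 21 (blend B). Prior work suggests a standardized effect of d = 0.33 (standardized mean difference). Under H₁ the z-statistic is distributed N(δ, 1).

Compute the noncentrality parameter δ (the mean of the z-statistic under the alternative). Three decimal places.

δ ≈ 1.276

δ = d / √(1/n₁ + 1/n₂) = 0.33 / √(1/52 + 1/21) = 1.2763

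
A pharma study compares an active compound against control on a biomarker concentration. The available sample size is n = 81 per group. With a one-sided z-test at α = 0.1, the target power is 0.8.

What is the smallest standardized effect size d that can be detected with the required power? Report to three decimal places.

d ≈ 0.334

Need Φ(δ − 1.282) = 0.8, so δ = 1.282 + 0.842 = 2.123.
δ = d·√(n/2) ⇒ d = δ/√(n/2) = 2.123/√(81/2) = 0.3336.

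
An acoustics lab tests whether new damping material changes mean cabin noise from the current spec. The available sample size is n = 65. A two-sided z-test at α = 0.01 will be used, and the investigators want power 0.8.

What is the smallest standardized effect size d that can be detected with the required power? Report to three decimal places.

d ≈ 0.424

Required noncentrality: δ = z_{0.005} + z_{0.20} = 2.576 + 0.842 = 3.417.
(Lower-tail contribution to power is negligible for δ > 0.)
δ = d·√n ⇒ d = δ/√n = 3.417/√65 = 0.4239.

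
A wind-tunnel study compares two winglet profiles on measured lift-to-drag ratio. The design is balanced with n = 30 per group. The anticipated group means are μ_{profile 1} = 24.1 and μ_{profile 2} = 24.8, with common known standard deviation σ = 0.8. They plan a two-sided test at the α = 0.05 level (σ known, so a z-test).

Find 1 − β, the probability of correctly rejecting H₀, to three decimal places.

Standardized effect: d = |μ_{profile 1} − μ_{profile 2}| / σ = |24.1 − 24.8| / 0.8 = 0.8750
Noncentrality parameter: δ = d·√(n/2) = 0.8750 × √(30/2) = 3.3889
Critical value for a two-sided test at α = 0.05: z_{α/2} = 1.960.
Power = Φ(δ − 1.960) + Φ(−δ − 1.960) = Φ(1.429) + Φ(-5.349) = 0.9235 + 0.0000 = 0.9235.

Power ≈ 0.923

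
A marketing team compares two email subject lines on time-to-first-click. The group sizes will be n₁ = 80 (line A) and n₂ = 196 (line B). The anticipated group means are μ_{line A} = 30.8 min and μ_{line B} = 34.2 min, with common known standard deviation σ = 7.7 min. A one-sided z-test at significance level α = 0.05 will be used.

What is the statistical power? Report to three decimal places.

Power ≈ 0.954

Standardized effect: d = |μ_{line A} − μ_{line B}| / σ = |30.8 − 34.2| / 7.7 = 0.4416
Noncentrality parameter: δ = d / √(1/n₁ + 1/n₂) = 0.4416 / √(1/80 + 1/196) = 3.3282
Critical value for a one-sided test at α = 0.05: z_α = 1.645.
Power = P(Z > 1.645 − δ) = Φ(1.683) = 0.9538.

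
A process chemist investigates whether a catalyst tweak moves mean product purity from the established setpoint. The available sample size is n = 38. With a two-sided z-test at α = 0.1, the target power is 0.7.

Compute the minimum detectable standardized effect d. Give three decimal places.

Required noncentrality: δ = z_{0.05} + z_{0.30} = 1.645 + 0.524 = 2.169.
(The second rejection-region term Φ(−δ − z_{α/2}) is negligible and dropped.)
δ = d·√n ⇒ d = δ/√n = 2.169/√38 = 0.3519.

d ≈ 0.352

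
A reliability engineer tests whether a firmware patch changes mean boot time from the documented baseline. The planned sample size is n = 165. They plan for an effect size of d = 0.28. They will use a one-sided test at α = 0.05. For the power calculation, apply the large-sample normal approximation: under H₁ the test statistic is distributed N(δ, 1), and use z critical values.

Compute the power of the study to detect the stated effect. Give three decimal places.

Power ≈ 0.975

Noncentrality parameter: δ = d·√n = 0.28 × √165 = 3.5967
Critical value for a one-sided test at α = 0.05: z_α = 1.645.
Power = Φ(δ − 1.645) = Φ(1.952) = 0.9745.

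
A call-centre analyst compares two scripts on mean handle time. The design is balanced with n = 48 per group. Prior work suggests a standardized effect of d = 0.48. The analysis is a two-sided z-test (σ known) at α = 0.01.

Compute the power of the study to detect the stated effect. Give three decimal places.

Noncentrality parameter: δ = d·√(n/2) = 0.48 × √(48/2) = 2.3515
Critical value for a two-sided test at α = 0.01: z_{α/2} = 2.576.
Power = Φ(δ − 2.576) + Φ(−δ − 2.576) = Φ(-0.224) + Φ(-4.927) = 0.4113 + 0.0000 = 0.4113.

Power ≈ 0.411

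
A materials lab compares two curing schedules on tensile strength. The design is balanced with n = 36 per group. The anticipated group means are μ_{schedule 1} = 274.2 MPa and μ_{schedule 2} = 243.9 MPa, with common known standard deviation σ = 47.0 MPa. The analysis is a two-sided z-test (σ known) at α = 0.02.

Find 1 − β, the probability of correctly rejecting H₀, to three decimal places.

Power ≈ 0.659

Standardized effect: d = |μ_{schedule 1} − μ_{schedule 2}| / σ = |274.2 − 243.9| / 47.0 = 0.6447
Noncentrality parameter: δ = d·√(n/2) = 0.6447 × √(36/2) = 2.7351
Critical value for a two-sided test at α = 0.02: z_{α/2} = 2.326.
Power = Φ(δ − 2.326) + Φ(−δ − 2.326) = Φ(0.409) + Φ(-5.061) = 0.6587 + 0.0000 = 0.6587.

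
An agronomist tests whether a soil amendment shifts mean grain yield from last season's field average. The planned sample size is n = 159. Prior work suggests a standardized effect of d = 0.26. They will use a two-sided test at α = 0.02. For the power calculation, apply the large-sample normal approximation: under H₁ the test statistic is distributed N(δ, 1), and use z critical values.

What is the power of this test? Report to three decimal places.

Noncentrality parameter: δ = d·√n = 0.26 × √159 = 3.2785
Critical value for a two-sided test at α = 0.02: z_{α/2} = 2.326.
Power = Φ(δ − 2.326) + Φ(−δ − 2.326) = Φ(0.952) + Φ(-5.605) = 0.8295 + 0.0000 = 0.8295.

Power ≈ 0.829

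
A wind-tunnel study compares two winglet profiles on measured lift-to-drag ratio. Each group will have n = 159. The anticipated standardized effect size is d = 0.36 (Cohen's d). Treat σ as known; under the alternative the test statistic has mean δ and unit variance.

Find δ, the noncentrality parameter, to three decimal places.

δ ≈ 3.210

The noncentrality parameter scales effect size by the design's sample-size factor: δ = d·√(n/2) = 0.36 × √(159/2) = 3.2099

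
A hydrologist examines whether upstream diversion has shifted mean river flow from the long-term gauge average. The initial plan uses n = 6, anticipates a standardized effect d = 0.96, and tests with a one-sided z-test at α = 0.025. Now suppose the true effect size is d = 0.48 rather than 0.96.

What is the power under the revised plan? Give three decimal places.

With d = 0.48: δ = d·√n = 0.48 × √6 = 1.1758. Critical value z_{0.025} = 1.960.
Revised power = Φ(δ − 1.960) = Φ(-0.784) = 0.2165.

Power ≈ 0.216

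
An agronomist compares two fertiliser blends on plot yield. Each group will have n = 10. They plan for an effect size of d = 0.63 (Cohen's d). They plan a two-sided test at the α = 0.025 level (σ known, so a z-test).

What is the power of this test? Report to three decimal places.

Noncentrality parameter: δ = d·√(n/2) = 0.63 × √(10/2) = 1.4087
Critical value for a two-sided test at α = 0.025: z_{α/2} = 2.241.
Power = Φ(δ − 2.241) + Φ(−δ − 2.241) = Φ(-0.833) + Φ(-3.650) = 0.2025 + 0.0001 = 0.2026.

Power ≈ 0.203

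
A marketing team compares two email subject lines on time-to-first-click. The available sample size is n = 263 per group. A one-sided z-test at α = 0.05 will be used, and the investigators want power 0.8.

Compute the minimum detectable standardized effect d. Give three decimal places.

Required noncentrality: δ = z_{0.05} + z_{0.20} = 1.645 + 0.842 = 2.486.
δ = d·√(n/2) ⇒ d = δ/√(n/2) = 2.486/√(263/2) = 0.2168.

d ≈ 0.217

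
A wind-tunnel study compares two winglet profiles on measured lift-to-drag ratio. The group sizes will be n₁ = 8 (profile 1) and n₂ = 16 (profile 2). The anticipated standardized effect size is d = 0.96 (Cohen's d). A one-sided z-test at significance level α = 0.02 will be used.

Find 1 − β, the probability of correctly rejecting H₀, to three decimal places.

Noncentrality parameter: δ = d / √(1/n₁ + 1/n₂) = 0.96 / √(1/8 + 1/16) = 2.2170
Critical value for a one-sided test at α = 0.02: z_α = 2.054.
Power = Φ(δ − 2.054) = Φ(0.163) = 0.5648.

Power ≈ 0.565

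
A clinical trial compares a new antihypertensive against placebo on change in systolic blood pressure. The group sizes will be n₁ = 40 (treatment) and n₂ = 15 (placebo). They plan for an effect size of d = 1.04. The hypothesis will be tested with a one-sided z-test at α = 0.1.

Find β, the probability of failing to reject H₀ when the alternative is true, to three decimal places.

β ≈ 0.016

Noncentrality parameter: δ = d / √(1/n₁ + 1/n₂) = 1.04 / √(1/40 + 1/15) = 3.4350
One-sided α = 0.1 → critical value z_{0.1} = 1.282.
Power = Φ(δ − 1.282) = Φ(2.153) = 0.9844.
Type II error: β = 1 − power = 1 − 0.9844 = 0.0156.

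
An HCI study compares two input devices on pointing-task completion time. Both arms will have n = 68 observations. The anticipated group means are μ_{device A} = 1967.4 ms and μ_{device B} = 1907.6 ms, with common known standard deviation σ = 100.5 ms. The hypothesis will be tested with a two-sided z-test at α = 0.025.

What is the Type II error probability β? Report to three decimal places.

β ≈ 0.110

Standardized effect: d = |μ_{device A} − μ_{device B}| / σ = |1967.4 − 1907.6| / 100.5 = 0.5950
Noncentrality parameter: δ = d·√(n/2) = 0.5950 × √(68/2) = 3.4696
Critical value for a two-sided test at α = 0.025: z_{α/2} = 2.241.
Power = Φ(δ − 2.241) + Φ(−δ − 2.241) = Φ(1.228) + Φ(-5.711) = 0.8903 + 0.0000 = 0.8903.
Type II error: β = 1 − power = 1 − 0.8903 = 0.1097.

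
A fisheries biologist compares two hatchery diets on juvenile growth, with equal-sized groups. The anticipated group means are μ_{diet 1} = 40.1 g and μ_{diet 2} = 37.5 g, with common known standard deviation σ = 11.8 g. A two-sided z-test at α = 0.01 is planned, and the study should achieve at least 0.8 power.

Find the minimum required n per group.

n = 482 per group

Standardized effect: d = |μ_{diet 1} − μ_{diet 2}| / σ = |40.1 − 37.5| / 11.8 = 0.2203
For power 0.8 need Φ(δ − z_{0.005}) = 0.8, so δ = z_{0.005} + z_{0.20} = 2.576 + 0.842 = 3.417.
(The Φ(−δ − z_{α/2}) term is vanishingly small for δ > 0 and is dropped in the standard sample-size formula.)
δ = d·√(n/2) ⇒ n = 2(δ/d)² = 2 × (3.417 / 0.2203)² = 481.12.
Rounding up, n = 482 per group.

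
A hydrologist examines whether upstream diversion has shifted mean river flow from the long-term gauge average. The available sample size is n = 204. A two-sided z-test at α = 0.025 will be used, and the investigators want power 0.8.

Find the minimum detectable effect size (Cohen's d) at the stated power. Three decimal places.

d ≈ 0.216

Need Φ(δ − 2.241) = 0.8, so δ = 2.241 + 0.842 = 3.083.
(Lower-tail contribution to power is negligible for δ > 0.)
δ = d·√n ⇒ d = δ/√n = 3.083/√204 = 0.2159.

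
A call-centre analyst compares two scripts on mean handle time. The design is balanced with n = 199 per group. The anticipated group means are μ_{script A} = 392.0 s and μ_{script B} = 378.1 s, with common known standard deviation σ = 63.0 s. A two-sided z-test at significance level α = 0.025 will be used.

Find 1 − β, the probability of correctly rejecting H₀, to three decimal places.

Standardized effect: d = |μ_{script A} − μ_{script B}| / σ = |392.0 − 378.1| / 63.0 = 0.2206
Noncentrality parameter: δ = d·√(n/2) = 0.2206 × √(199/2) = 2.2008
Two-sided α = 0.025 → critical value z_{0.0125} = 2.241.
Power = Φ(δ − 2.241) + Φ(−δ − 2.241) = Φ(-0.041) + Φ(-4.442) = 0.4838 + 0.0000 = 0.4838.

Power ≈ 0.484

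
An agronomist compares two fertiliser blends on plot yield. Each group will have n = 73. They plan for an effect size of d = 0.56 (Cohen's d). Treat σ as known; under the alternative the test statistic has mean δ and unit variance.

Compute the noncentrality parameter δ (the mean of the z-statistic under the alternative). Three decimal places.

δ ≈ 3.383

δ = d·√(n/2) = 0.56 × √(73/2) = 3.3833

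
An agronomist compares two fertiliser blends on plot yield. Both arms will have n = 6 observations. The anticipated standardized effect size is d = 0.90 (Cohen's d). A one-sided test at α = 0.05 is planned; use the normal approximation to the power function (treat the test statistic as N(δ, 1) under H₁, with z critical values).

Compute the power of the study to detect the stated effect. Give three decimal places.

Power ≈ 0.466

Noncentrality parameter: δ = d·√(n/2) = 0.90 × √(6/2) = 1.5588
Critical value for a one-sided test at α = 0.05: z_α = 1.645.
Power = P(Z > 1.645 − δ) = Φ(-0.086) = 0.4657.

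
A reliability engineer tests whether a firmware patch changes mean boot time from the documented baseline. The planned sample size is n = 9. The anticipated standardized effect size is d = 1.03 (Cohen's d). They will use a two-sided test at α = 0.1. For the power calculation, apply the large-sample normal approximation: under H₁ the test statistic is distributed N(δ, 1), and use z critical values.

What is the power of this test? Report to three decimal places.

Power ≈ 0.926

Noncentrality parameter: δ = d·√n = 1.03 × √9 = 3.0900
Two-sided α = 0.1 → critical value z_{0.05} = 1.645.
Power = Φ(δ − 1.645) + Φ(−δ − 1.645) = Φ(1.445) + Φ(-4.735) = 0.9258 + 0.0000 = 0.9258.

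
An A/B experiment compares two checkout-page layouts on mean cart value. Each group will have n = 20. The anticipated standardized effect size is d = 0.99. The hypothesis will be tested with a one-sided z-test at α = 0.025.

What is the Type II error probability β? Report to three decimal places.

β ≈ 0.121

Noncentrality parameter: δ = d·√(n/2) = 0.99 × √(20/2) = 3.1307
One-sided α = 0.025 → critical value z_{0.025} = 1.960.
Power = P(Z > 1.960 − δ) = Φ(1.171) = 0.8791.
Type II error: β = 1 − power = 1 − 0.8791 = 0.1209.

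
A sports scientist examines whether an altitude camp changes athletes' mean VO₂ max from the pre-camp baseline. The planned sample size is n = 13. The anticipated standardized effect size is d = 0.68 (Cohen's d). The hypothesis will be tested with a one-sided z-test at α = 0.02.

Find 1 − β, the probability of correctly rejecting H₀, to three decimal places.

Power ≈ 0.655

Noncentrality parameter: δ = d·√n = 0.68 × √13 = 2.4518
Critical value for a one-sided test at α = 0.02: z_α = 2.054.
Power = Φ(δ − 2.054) = Φ(0.398) = 0.6547.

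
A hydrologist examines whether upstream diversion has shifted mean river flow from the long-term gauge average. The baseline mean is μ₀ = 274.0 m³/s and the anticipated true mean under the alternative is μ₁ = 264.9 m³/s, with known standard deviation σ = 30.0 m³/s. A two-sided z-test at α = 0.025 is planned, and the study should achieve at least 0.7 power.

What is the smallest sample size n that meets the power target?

n = 84

Standardized effect: d = |μ₁ − μ₀| / σ = |264.9 − 274.0| / 30.0 = 0.3033
Set Φ(δ − 2.241) = 0.7; then δ − 2.241 = Φ⁻¹(0.7) = 0.524, giving δ = 2.766.
(For δ > 0 the lower-tail rejection region contributes negligibly to power, so the one-term inversion is standard.)
δ = d·√n ⇒ n = (δ/d)² = (2.766 / 0.3033)² = 83.14.
Round up to the next whole unit.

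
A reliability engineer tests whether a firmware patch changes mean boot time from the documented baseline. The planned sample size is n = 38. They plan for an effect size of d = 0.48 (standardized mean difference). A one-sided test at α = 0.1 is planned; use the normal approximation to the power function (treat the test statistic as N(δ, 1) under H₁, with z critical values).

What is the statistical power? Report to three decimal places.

Noncentrality parameter: δ = d·√n = 0.48 × √38 = 2.9589
Critical value for a one-sided test at α = 0.1: z_α = 1.282.
Power = Φ(δ − 1.282) = Φ(1.677) = 0.9533.

Power ≈ 0.953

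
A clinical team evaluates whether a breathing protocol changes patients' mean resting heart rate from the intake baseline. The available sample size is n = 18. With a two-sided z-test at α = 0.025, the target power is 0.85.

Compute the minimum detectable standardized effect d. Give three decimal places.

d ≈ 0.773

Required noncentrality: δ = z_{0.0125} + z_{0.15} = 2.241 + 1.036 = 3.278.
(Lower-tail contribution to power is negligible for δ > 0.)
δ = d·√n ⇒ d = δ/√n = 3.278/√18 = 0.7726.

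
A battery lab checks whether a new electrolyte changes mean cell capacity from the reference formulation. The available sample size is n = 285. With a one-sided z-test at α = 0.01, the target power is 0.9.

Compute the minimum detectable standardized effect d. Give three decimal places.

d ≈ 0.214

Need Φ(δ − 2.326) = 0.9, so δ = 2.326 + 1.282 = 3.608.
δ = d·√n ⇒ d = δ/√n = 3.608/√285 = 0.2137.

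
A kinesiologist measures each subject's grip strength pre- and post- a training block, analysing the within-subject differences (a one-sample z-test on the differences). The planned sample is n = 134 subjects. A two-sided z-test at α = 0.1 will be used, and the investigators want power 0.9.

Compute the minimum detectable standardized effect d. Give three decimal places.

Need Φ(δ − 1.645) = 0.9, so δ = 1.645 + 1.282 = 2.926.
(The second rejection-region term Φ(−δ − z_{α/2}) is negligible and dropped.)
δ = d·√n ⇒ d = δ/√n = 2.926/√134 = 0.2528.

d ≈ 0.253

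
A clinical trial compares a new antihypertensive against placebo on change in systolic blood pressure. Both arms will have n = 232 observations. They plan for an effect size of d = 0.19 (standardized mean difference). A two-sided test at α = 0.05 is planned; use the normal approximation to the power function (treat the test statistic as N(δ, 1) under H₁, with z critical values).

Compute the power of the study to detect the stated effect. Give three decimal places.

Power ≈ 0.534

Noncentrality parameter: δ = d·√(n/2) = 0.19 × √(232/2) = 2.0464
Two-sided α = 0.05 → critical value z_{0.025} = 1.960.
Power = Φ(δ − 1.960) + Φ(−δ − 1.960) = Φ(0.086) + Φ(-4.006) = 0.5344 + 0.0000 = 0.5345.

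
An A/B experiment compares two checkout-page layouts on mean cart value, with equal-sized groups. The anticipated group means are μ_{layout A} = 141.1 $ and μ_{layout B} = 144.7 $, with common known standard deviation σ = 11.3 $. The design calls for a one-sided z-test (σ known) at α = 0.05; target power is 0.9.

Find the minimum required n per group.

Standardized effect: d = |μ_{layout A} − μ_{layout B}| / σ = |141.1 − 144.7| / 11.3 = 0.3186
For power 0.9 need Φ(δ − z_{0.05}) = 0.9, so δ = z_{0.05} + z_{0.10} = 1.645 + 1.282 = 2.926.
δ = d·√(n/2) ⇒ n = 2(δ/d)² = 2 × (2.926 / 0.3186)² = 168.75.
Rounding up, n = 169 per group.

n = 169 per group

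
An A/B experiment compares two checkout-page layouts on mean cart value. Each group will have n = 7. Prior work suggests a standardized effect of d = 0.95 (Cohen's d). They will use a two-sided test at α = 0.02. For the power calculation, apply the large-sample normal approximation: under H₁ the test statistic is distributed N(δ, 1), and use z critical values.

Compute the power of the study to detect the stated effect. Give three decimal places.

Noncentrality parameter: λ = d·√(n/2) = 0.95 × √(7/2) = 1.7773
Two-sided α = 0.02 → critical value z_{0.01} = 2.326.
Power = Φ(λ − 2.326) + Φ(−λ − 2.326) = Φ(-0.549) + Φ(-4.104) = 0.2915 + 0.0000 = 0.2915.

Power ≈ 0.292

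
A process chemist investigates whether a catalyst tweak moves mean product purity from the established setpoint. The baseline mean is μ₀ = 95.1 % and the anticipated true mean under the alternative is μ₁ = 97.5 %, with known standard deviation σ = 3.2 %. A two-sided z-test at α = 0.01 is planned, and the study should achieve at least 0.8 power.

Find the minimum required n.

Standardized effect: d = |μ₁ − μ₀| / σ = |97.5 − 95.1| / 3.2 = 0.7500
For power 0.8 need Φ(δ − z_{0.005}) = 0.8, so δ = z_{0.005} + z_{0.20} = 2.576 + 0.842 = 3.417.
(For δ > 0 the lower-tail rejection region contributes negligibly to power, so the one-term inversion is standard.)
δ = d·√n ⇒ n = (δ/d)² = (3.417 / 0.7500)² = 20.76.
Rounding up, n = 21.

n = 21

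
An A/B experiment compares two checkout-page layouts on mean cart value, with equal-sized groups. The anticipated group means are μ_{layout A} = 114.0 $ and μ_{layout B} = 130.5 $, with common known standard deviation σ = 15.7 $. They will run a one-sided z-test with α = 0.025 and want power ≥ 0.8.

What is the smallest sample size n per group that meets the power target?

n = 15 per group

Standardized effect: d = |μ_{layout A} − μ_{layout B}| / σ = |114.0 − 130.5| / 15.7 = 1.0510
Set Φ(δ − 1.960) = 0.8; then δ − 1.960 = Φ⁻¹(0.8) = 0.842, giving δ = 2.802.
δ = d·√(n/2) ⇒ n = 2(δ/d)² = 2 × (2.802 / 1.0510)² = 14.21.
Rounding up, n = 15 per group.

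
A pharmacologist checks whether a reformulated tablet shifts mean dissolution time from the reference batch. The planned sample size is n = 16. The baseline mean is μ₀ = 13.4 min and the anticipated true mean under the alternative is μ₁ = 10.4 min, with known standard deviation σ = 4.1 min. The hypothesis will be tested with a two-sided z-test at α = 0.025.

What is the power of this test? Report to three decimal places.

Power ≈ 0.753

Standardized effect: d = |μ₁ − μ₀| / σ = |10.4 − 13.4| / 4.1 = 0.7317
Noncentrality parameter: λ = d·√n = 0.7317 × √16 = 2.9268
Critical value for a two-sided test at α = 0.025: z_{α/2} = 2.241.
Power = Φ(λ − 2.241) + Φ(−λ − 2.241) = Φ(0.685) + Φ(-5.168) = 0.7535 + 0.0000 = 0.7535.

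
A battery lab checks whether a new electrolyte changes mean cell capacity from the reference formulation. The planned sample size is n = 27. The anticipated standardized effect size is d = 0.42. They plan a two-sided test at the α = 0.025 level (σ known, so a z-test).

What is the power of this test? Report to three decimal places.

Noncentrality parameter: δ = d·√n = 0.42 × √27 = 2.1824
Critical value for a two-sided test at α = 0.025: z_{α/2} = 2.241.
Power = Φ(δ − 2.241) + Φ(−δ − 2.241) = Φ(-0.059) + Φ(-4.424) = 0.4765 + 0.0000 = 0.4765.

Power ≈ 0.476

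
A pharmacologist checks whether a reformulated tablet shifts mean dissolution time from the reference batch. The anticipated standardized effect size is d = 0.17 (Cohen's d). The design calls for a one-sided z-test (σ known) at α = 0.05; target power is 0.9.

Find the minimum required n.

For power 0.9 need Φ(δ − z_{0.05}) = 0.9, so δ = z_{0.05} + z_{0.10} = 1.645 + 1.282 = 2.926.
δ = d·√n ⇒ n = (δ/d)² = (2.926 / 0.17)² = 296.33.
Round up to the next whole unit.

n = 297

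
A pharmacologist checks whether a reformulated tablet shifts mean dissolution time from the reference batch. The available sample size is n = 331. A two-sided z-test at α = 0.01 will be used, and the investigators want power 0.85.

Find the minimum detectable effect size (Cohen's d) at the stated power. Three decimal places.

Required noncentrality: δ = z_{0.005} + z_{0.15} = 2.576 + 1.036 = 3.612.
(The second rejection-region term Φ(−δ − z_{α/2}) is negligible and dropped.)
δ = d·√n ⇒ d = δ/√n = 3.612/√331 = 0.1985.

d ≈ 0.199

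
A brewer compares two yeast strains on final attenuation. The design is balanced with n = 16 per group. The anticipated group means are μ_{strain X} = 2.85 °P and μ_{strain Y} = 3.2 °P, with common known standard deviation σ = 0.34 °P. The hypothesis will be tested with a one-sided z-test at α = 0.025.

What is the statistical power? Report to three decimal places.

Standardized effect: d = |μ_{strain X} − μ_{strain Y}| / σ = |2.85 − 3.2| / 0.34 = 1.0294
Noncentrality parameter: δ = d·√(n/2) = 1.0294 × √(16/2) = 2.9116
One-sided α = 0.025 → critical value z_{0.025} = 1.960.
Power = P(Z > 1.960 − δ) = Φ(0.952) = 0.8294.

Power ≈ 0.829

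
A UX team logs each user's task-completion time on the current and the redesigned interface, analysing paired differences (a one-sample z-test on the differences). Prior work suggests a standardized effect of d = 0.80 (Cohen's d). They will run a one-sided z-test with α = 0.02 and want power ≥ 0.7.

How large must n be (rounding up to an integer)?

n = 11

For power 0.7 need Φ(δ − z_{0.02}) = 0.7, so δ = z_{0.02} + z_{0.30} = 2.054 + 0.524 = 2.578.
δ = d·√n ⇒ n = (δ/d)² = (2.578 / 0.80)² = 10.39.
Round up to the next whole unit.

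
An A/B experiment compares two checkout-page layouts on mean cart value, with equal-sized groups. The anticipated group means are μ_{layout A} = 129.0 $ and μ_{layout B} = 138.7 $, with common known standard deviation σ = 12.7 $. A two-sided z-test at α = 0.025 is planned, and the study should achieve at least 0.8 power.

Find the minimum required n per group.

n = 33 per group

Standardized effect: d = |μ_{layout A} − μ_{layout B}| / σ = |129.0 − 138.7| / 12.7 = 0.7638
For power 0.8 need Φ(δ − z_{0.0125}) = 0.8, so δ = z_{0.0125} + z_{0.20} = 2.241 + 0.842 = 3.083.
(Ignoring the negligible lower-tail rejection probability gives the usual closed-form inversion.)
δ = d·√(n/2) ⇒ n = 2(δ/d)² = 2 × (3.083 / 0.7638)² = 32.59.
Rounding up, n = 33 per group.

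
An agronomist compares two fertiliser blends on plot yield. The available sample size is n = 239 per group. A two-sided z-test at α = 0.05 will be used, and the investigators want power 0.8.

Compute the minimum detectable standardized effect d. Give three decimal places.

d ≈ 0.256

Need Φ(δ − 1.960) = 0.8, so δ = 1.960 + 0.842 = 2.802.
(The second rejection-region term Φ(−δ − z_{α/2}) is negligible and dropped.)
δ = d·√(n/2) ⇒ d = δ/√(n/2) = 2.802/√(239/2) = 0.2563.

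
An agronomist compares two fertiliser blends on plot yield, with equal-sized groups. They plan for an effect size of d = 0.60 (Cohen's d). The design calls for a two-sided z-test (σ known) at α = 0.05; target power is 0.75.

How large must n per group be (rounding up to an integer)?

n = 39 per group

For power 0.75 need Φ(δ − z_{0.025}) = 0.75, so δ = z_{0.025} + z_{0.25} = 1.960 + 0.674 = 2.634.
(Ignoring the negligible lower-tail rejection probability gives the usual closed-form inversion.)
δ = d·√(n/2) ⇒ n = 2(δ/d)² = 2 × (2.634 / 0.60)² = 38.56.
Rounding up, n = 39 per group.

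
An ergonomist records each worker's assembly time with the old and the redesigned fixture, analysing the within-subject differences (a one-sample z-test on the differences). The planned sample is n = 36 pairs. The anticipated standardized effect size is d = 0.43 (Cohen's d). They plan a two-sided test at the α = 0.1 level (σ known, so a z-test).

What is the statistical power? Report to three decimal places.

Noncentrality parameter: δ = d·√n = 0.43 × √36 = 2.5800
Two-sided α = 0.1 → critical value z_{0.05} = 1.645.
Power = Φ(δ − 1.645) + Φ(−δ − 1.645) = Φ(0.935) + Φ(-4.225) = 0.8251 + 0.0000 = 0.8252.

Power ≈ 0.825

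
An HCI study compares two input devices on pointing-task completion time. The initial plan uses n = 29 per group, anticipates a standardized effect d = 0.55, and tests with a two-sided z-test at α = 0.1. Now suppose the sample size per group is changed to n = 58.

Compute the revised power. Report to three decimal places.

Power ≈ 0.906

With n = 58 per group: δ = d·√(n/2) = 0.55 × √(58/2) = 2.9618. Critical value z_{0.05} = 1.645.
Revised power = Φ(δ − 1.645) + Φ(−δ − 1.645) = Φ(1.317) + Φ(-4.607) = 0.9061 + 0.0000 = 0.9061.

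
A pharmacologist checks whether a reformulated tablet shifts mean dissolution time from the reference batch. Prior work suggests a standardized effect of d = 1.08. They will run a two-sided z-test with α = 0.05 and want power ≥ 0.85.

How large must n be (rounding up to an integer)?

Set Φ(δ − 1.960) = 0.85; then δ − 1.960 = Φ⁻¹(0.85) = 1.036, giving δ = 2.996.
(Ignoring the negligible lower-tail rejection probability gives the usual closed-form inversion.)
δ = d·√n ⇒ n = (δ/d)² = (2.996 / 1.08)² = 7.70.
Rounding up, n = 8.

n = 8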